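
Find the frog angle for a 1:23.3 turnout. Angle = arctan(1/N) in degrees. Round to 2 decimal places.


1/N = 1/23.3 = 0.042918
angle = arctan(0.042918) = 0.042892 rad
angle = 0.042892 * 180/pi = 2.46 degrees

2.46


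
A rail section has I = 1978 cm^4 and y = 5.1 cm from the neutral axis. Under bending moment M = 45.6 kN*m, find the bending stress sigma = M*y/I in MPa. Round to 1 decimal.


Convert units:
M = 45.6 kN*m = 45600000 N*mm
y = 5.1 cm = 51 mm
I = 1978 cm^4 = 19780000 mm^4
sigma = 45600000 * 51 / 19780000
sigma = 117.6 MPa

117.6


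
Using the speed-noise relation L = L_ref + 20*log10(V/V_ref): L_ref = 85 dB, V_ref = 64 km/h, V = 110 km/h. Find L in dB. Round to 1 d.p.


V/V_ref = 110 / 64 = 1.71875
log10(1.71875) = 0.235213
20 * 0.235213 = 4.7043
L = 85 + 4.7043 = 89.7 dB

89.7


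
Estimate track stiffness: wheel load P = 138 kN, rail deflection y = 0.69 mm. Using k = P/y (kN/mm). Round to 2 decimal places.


Track stiffness k = P / y
k = 138 / 0.69
k = 200.00 kN/mm

200.00


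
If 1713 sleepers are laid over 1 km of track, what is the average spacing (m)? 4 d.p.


Spacing = 1000 m / number of sleepers
Spacing = 1000 / 1713
Spacing = 0.5838 m

0.5838


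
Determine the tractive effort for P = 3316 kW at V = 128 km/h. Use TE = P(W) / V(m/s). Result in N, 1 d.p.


Convert: P = 3316 kW = 3316000 W
V = 128 / 3.6 = 35.5556 m/s
TE = 3316000 / 35.5556
TE = 93262.5 N

93262.5


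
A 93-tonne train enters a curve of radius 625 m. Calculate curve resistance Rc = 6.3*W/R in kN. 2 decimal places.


Rc = 6.3 * W / R
Rc = 6.3 * 93 / 625
Rc = 585.9 / 625
Rc = 0.94 kN

0.94


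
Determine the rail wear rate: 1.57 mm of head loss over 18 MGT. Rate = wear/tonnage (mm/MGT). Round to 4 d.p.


Wear rate = total wear / cumulative tonnage
Rate = 1.57 / 18
Rate = 0.0872 mm/MGT

0.0872


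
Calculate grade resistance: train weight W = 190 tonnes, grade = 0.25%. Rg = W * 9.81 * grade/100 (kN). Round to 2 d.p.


Rg = W * 9.81 * grade / 100
Rg = 190 * 9.81 * 0.25 / 100
Rg = 1863.9 * 0.0025
Rg = 4.66 kN

4.66


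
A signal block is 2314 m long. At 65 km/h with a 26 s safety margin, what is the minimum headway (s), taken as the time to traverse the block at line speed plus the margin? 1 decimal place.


V = 65 / 3.6 = 18.0556 m/s
Block traversal time = 2314 / 18.0556 = 128.16 s
Headway = 128.16 + 26
Headway = 154.2 s

154.2


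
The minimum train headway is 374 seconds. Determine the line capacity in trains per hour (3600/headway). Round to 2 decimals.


Capacity = 3600 / headway
Capacity = 3600 / 374
Capacity = 9.63 trains/hour

9.63


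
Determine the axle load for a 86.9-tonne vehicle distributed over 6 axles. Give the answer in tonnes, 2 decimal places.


Load per axle = total weight / number of axles
Load = 86.9 / 6
Load = 14.48 tonnes

14.48


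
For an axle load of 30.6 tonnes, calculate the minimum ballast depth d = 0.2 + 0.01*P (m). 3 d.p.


d = 0.2 + 0.01 * 30.6
d = 0.2 + 0.306
d = 0.506 m

0.506


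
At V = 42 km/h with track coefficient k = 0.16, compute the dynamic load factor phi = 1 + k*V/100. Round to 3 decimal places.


phi = 1 + k * V / 100
phi = 1 + 0.16 * 42 / 100
phi = 1 + 0.0672
phi = 1.067

1.067


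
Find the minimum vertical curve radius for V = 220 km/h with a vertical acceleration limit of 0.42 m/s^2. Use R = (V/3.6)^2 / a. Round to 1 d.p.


Convert speed: V = 220 / 3.6 = 61.1111 m/s
V^2 = 3734.5679 m^2/s^2
R_v = 3734.5679 / 0.42
R_v = 8891.8 m

8891.8


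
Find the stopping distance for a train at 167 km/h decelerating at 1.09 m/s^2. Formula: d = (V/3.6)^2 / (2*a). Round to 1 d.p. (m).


Convert speed: V = 167 / 3.6 = 46.3889 m/s
V^2 = 2151.929
d = 2151.929 / (2 * 1.09)
d = 2151.929 / 2.18
d = 987.1 m

987.1


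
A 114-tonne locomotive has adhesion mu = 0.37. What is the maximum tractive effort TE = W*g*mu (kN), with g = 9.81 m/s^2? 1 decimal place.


TE_max = W * g * mu
TE_max = 114 * 9.81 * 0.37
TE_max = 1118.34 * 0.37
TE_max = 413.8 kN

413.8


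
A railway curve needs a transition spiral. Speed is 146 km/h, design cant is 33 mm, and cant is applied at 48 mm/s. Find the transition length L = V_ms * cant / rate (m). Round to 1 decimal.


Convert speed: V = 146 / 3.6 = 40.5556 m/s
L = 40.5556 * 33 / 48
L = 1338.3333 / 48
L = 27.9 m

27.9


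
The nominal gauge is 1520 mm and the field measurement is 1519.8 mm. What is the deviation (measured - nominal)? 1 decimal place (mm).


Deviation = measured - nominal
Deviation = 1519.8 - 1520
Deviation = -0.2 mm

-0.2


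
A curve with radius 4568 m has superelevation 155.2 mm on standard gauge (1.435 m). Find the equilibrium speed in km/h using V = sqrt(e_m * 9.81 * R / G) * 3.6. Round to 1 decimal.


Convert cant: e = 155.2 mm = 0.1552 m
V_ms = sqrt(0.1552 * 9.81 * 4568 / 1.435)
V_ms = sqrt(4846.574785) = 69.6173 m/s
V = 69.6173 * 3.6 = 250.6 km/h

250.6


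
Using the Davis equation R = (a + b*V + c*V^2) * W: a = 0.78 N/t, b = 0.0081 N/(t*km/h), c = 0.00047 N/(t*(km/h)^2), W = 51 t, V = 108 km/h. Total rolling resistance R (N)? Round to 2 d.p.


b*V = 0.0081 * 108 = 0.8748
c*V^2 = 0.00047 * 11664 = 5.48208
R_per_t = 0.78 + 0.8748 + 5.48208 = 7.13688 N/t
R_total = 7.13688 * 51 = 363.98 N

363.98


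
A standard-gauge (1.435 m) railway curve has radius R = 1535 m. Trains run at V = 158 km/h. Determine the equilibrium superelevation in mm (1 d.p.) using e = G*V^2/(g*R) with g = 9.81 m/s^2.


Convert speed: V = 158 / 3.6 = 43.8889 m/s
Apply formula: e = 1.435 * 43.8889^2 / (9.81 * 1535)
e = 1.435 * 1926.2346 / 15058.35
e = 0.183562 m = 183.6 mm

183.6


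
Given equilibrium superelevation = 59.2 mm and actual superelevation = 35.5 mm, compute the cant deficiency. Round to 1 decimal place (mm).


Cant deficiency = equilibrium cant - actual cant
CD = 59.2 - 35.5
CD = 23.7 mm

23.7


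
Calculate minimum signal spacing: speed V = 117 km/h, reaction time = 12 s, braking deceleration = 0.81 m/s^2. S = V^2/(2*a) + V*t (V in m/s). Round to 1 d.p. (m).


V = 117 / 3.6 = 32.5 m/s
Braking distance = 32.5^2 / (2*0.81) = 652.0062 m
Sighting distance = 32.5 * 12 = 390.0 m
S = 652.0062 + 390.0 = 1042.0 m

1042.0


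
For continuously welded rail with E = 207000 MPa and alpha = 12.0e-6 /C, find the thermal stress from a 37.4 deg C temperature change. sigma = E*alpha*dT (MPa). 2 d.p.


sigma = E * alpha * dT
sigma = 207000 * 12.0e-6 * 37.4
sigma = 2.484 * 37.4
sigma = 92.90 MPa

92.90


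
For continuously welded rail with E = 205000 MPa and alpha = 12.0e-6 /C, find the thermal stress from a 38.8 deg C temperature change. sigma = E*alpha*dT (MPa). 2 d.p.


sigma = E * alpha * dT
sigma = 205000 * 12.0e-6 * 38.8
sigma = 2.46 * 38.8
sigma = 95.45 MPa

95.45


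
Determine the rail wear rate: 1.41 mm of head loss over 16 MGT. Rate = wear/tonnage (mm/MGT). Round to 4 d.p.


Wear rate = total wear / cumulative tonnage
Rate = 1.41 / 16
Rate = 0.0881 mm/MGT

0.0881


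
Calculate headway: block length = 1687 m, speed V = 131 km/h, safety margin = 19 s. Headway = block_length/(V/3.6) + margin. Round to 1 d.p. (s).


V = 131 / 3.6 = 36.3889 m/s
Block traversal time = 1687 / 36.3889 = 46.3603 s
Headway = 46.3603 + 19
Headway = 65.4 s

65.4


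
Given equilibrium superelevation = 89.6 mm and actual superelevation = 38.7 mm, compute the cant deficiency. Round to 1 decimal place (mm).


Cant deficiency = equilibrium cant - actual cant
CD = 89.6 - 38.7
CD = 50.9 mm

50.9


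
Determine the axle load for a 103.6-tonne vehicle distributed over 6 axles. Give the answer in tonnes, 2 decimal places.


Load per axle = total weight / number of axles
Load = 103.6 / 6
Load = 17.27 tonnes

17.27


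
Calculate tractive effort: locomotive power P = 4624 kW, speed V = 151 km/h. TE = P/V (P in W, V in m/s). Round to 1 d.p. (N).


Convert: P = 4624 kW = 4624000 W
V = 151 / 3.6 = 41.9444 m/s
TE = 4624000 / 41.9444
TE = 110241.1 N

110241.1


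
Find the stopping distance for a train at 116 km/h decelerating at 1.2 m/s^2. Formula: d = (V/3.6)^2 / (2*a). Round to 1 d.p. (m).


Convert speed: V = 116 / 3.6 = 32.2222 m/s
V^2 = 1038.2716
d = 1038.2716 / (2 * 1.2)
d = 1038.2716 / 2.4
d = 432.6 m

432.6


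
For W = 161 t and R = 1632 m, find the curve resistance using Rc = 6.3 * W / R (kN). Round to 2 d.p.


Rc = 6.3 * W / R
Rc = 6.3 * 161 / 1632
Rc = 1014.3 / 1632
Rc = 0.62 kN

0.62


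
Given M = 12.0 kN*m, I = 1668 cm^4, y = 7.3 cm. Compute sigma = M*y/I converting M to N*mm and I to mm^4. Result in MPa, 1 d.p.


Convert units:
M = 12.0 kN*m = 12000000 N*mm
y = 7.3 cm = 73 mm
I = 1668 cm^4 = 16680000 mm^4
sigma = 12000000 * 73 / 16680000
sigma = 52.5 MPa

52.5


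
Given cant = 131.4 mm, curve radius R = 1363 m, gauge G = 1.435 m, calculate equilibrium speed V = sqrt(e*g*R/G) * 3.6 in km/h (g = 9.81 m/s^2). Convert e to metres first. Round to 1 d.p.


Convert cant: e = 131.4 mm = 0.1314 m
V_ms = sqrt(0.1314 * 9.81 * 1363 / 1.435)
V_ms = sqrt(1224.35773) = 34.9908 m/s
V = 34.9908 * 3.6 = 126.0 km/h

126.0


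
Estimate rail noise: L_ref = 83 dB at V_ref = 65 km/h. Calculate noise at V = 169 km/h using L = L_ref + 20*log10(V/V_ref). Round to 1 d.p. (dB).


V/V_ref = 169 / 65 = 2.6
log10(2.6) = 0.414973
20 * 0.414973 = 8.2995
L = 83 + 8.2995 = 91.3 dB

91.3


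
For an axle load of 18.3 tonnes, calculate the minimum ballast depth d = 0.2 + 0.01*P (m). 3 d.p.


d = 0.2 + 0.01 * 18.3
d = 0.2 + 0.183
d = 0.383 m

0.383


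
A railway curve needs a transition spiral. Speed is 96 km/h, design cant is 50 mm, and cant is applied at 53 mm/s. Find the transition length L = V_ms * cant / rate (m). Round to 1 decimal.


Convert speed: V = 96 / 3.6 = 26.6667 m/s
L = 26.6667 * 50 / 53
L = 1333.3333 / 53
L = 25.2 m

25.2


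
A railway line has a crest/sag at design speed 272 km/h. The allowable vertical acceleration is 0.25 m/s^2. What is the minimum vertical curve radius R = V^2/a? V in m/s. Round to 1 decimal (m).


Convert speed: V = 272 / 3.6 = 75.5556 m/s
V^2 = 5708.642 m^2/s^2
R_v = 5708.642 / 0.25
R_v = 22834.6 m

22834.6


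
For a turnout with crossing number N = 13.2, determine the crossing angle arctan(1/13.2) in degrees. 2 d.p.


1/N = 1/13.2 = 0.075758
angle = arctan(0.075758) = 0.075613 rad
angle = 0.075613 * 180/pi = 4.33 degrees

4.33


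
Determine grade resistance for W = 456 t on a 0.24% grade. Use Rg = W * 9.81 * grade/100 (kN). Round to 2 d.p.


Rg = W * 9.81 * grade / 100
Rg = 456 * 9.81 * 0.24 / 100
Rg = 4473.36 * 0.0024
Rg = 10.74 kN

10.74


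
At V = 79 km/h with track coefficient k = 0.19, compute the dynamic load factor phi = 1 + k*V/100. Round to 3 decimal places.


phi = 1 + k * V / 100
phi = 1 + 0.19 * 79 / 100
phi = 1 + 0.1501
phi = 1.150

1.150


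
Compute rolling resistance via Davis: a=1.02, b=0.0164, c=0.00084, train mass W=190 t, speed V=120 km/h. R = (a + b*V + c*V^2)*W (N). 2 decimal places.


b*V = 0.0164 * 120 = 1.968
c*V^2 = 0.00084 * 14400 = 12.096
R_per_t = 1.02 + 1.968 + 12.096 = 15.084 N/t
R_total = 15.084 * 190 = 2865.96 N

2865.96


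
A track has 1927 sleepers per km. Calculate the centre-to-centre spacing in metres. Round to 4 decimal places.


Spacing = 1000 m / number of sleepers
Spacing = 1000 / 1927
Spacing = 0.5189 m

0.5189


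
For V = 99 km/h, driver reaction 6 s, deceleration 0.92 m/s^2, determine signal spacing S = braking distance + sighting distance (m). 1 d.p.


V = 99 / 3.6 = 27.5 m/s
Braking distance = 27.5^2 / (2*0.92) = 411.0054 m
Sighting distance = 27.5 * 6 = 165.0 m
S = 411.0054 + 165.0 = 576.0 m

576.0


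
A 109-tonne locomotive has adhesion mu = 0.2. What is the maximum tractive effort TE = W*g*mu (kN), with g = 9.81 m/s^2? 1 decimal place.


TE_max = W * g * mu
TE_max = 109 * 9.81 * 0.2
TE_max = 1069.29 * 0.2
TE_max = 213.9 kN

213.9


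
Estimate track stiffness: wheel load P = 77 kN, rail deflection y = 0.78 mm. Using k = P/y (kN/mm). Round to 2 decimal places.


Track stiffness k = P / y
k = 77 / 0.78
k = 98.72 kN/mm

98.72


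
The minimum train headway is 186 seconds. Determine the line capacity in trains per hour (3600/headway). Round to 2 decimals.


Capacity = 3600 / headway
Capacity = 3600 / 186
Capacity = 19.35 trains/hour

19.35


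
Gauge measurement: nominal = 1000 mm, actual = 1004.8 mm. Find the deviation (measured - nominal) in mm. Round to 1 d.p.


Deviation = measured - nominal
Deviation = 1004.8 - 1000
Deviation = 4.8 mm

4.8


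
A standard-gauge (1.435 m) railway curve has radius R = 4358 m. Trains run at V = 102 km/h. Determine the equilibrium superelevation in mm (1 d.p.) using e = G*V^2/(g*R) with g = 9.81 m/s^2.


Convert speed: V = 102 / 3.6 = 28.3333 m/s
Apply formula: e = 1.435 * 28.3333^2 / (9.81 * 4358)
e = 1.435 * 802.7778 / 42751.98
e = 0.026946 m = 26.9 mm

26.9


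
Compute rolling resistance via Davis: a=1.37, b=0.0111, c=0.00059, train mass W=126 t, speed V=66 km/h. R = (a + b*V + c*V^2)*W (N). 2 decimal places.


b*V = 0.0111 * 66 = 0.7326
c*V^2 = 0.00059 * 4356 = 2.57004
R_per_t = 1.37 + 0.7326 + 2.57004 = 4.67264 N/t
R_total = 4.67264 * 126 = 588.75 N

588.75


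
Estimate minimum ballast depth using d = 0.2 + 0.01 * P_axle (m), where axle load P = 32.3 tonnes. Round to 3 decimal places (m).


d = 0.2 + 0.01 * 32.3
d = 0.2 + 0.323
d = 0.523 m

0.523


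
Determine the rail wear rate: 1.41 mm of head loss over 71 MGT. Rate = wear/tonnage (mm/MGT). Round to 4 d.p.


Wear rate = total wear / cumulative tonnage
Rate = 1.41 / 71
Rate = 0.0199 mm/MGT

0.0199


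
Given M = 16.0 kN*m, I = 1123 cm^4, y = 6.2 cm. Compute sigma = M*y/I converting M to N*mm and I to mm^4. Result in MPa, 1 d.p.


Convert units:
M = 16.0 kN*m = 16000000 N*mm
y = 6.2 cm = 62 mm
I = 1123 cm^4 = 11230000 mm^4
sigma = 16000000 * 62 / 11230000
sigma = 88.3 MPa

88.3


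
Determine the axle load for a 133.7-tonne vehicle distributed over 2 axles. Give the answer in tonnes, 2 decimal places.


Load per axle = total weight / number of axles
Load = 133.7 / 2
Load = 66.85 tonnes

66.85


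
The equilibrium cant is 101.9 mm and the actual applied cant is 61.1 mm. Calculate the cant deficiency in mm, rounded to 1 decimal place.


Cant deficiency = equilibrium cant - actual cant
CD = 101.9 - 61.1
CD = 40.8 mm

40.8


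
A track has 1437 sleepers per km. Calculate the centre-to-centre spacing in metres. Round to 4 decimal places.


Spacing = 1000 m / number of sleepers
Spacing = 1000 / 1437
Spacing = 0.6959 m

0.6959


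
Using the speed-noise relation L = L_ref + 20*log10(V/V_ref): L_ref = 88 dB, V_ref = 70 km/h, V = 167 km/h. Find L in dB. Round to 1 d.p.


V/V_ref = 167 / 70 = 2.385714
log10(2.385714) = 0.377618
20 * 0.377618 = 7.5524
L = 88 + 7.5524 = 95.6 dB

95.6


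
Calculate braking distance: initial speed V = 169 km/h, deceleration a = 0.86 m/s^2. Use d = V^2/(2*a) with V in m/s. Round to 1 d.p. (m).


Convert speed: V = 169 / 3.6 = 46.9444 m/s
V^2 = 2203.7809
d = 2203.7809 / (2 * 0.86)
d = 2203.7809 / 1.72
d = 1281.3 m

1281.3


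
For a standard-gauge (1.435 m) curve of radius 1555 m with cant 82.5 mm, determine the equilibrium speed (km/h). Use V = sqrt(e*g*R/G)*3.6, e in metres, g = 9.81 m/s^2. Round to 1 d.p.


Convert cant: e = 82.5 mm = 0.0825 m
V_ms = sqrt(0.0825 * 9.81 * 1555 / 1.435)
V_ms = sqrt(877.003746) = 29.6142 m/s
V = 29.6142 * 3.6 = 106.6 km/h

106.6


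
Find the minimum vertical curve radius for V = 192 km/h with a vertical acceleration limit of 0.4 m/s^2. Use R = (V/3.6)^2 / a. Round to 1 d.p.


Convert speed: V = 192 / 3.6 = 53.3333 m/s
V^2 = 2844.4444 m^2/s^2
R_v = 2844.4444 / 0.4
R_v = 7111.1 m

7111.1


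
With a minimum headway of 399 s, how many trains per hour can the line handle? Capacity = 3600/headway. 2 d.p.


Capacity = 3600 / headway
Capacity = 3600 / 399
Capacity = 9.02 trains/hour

9.02


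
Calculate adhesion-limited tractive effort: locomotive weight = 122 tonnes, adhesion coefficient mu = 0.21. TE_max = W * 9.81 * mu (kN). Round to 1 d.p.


TE_max = W * g * mu
TE_max = 122 * 9.81 * 0.21
TE_max = 1196.82 * 0.21
TE_max = 251.3 kN

251.3


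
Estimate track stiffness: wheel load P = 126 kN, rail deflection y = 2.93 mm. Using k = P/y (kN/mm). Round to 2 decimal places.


Track stiffness k = P / y
k = 126 / 2.93
k = 43.00 kN/mm

43.00


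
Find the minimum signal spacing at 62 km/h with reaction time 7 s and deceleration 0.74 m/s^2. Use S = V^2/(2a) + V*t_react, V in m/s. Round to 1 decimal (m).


V = 62 / 3.6 = 17.2222 m/s
Braking distance = 17.2222^2 / (2*0.74) = 200.4087 m
Sighting distance = 17.2222 * 7 = 120.5556 m
S = 200.4087 + 120.5556 = 321.0 m

321.0


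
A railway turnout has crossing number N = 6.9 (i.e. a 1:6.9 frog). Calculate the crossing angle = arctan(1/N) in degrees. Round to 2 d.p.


1/N = 1/6.9 = 0.144928
angle = arctan(0.144928) = 0.143925 rad
angle = 0.143925 * 180/pi = 8.25 degrees

8.25


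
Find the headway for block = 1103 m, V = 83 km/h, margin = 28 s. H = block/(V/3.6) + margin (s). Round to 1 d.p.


V = 83 / 3.6 = 23.0556 m/s
Block traversal time = 1103 / 23.0556 = 47.841 s
Headway = 47.841 + 28
Headway = 75.8 s

75.8


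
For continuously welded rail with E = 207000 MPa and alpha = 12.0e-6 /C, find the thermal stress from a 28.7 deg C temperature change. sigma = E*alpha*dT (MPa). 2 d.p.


sigma = E * alpha * dT
sigma = 207000 * 12.0e-6 * 28.7
sigma = 2.484 * 28.7
sigma = 71.29 MPa

71.29


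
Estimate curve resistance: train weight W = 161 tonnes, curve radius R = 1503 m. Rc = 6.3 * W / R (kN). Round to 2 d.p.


Rc = 6.3 * W / R
Rc = 6.3 * 161 / 1503
Rc = 1014.3 / 1503
Rc = 0.67 kN

0.67


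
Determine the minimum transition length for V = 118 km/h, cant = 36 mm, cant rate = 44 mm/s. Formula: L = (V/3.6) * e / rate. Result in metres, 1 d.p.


Convert speed: V = 118 / 3.6 = 32.7778 m/s
L = 32.7778 * 36 / 44
L = 1180.0 / 44
L = 26.8 m

26.8


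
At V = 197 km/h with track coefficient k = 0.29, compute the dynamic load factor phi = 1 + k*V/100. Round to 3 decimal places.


phi = 1 + k * V / 100
phi = 1 + 0.29 * 197 / 100
phi = 1 + 0.5713
phi = 1.571

1.571


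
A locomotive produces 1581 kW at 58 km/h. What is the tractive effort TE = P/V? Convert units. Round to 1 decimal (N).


Convert: P = 1581 kW = 1581000 W
V = 58 / 3.6 = 16.1111 m/s
TE = 1581000 / 16.1111
TE = 98131.0 N

98131.0


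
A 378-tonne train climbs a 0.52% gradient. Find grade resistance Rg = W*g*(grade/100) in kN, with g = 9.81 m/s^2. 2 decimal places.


Rg = W * 9.81 * grade / 100
Rg = 378 * 9.81 * 0.52 / 100
Rg = 3708.18 * 0.0052
Rg = 19.28 kN

19.28


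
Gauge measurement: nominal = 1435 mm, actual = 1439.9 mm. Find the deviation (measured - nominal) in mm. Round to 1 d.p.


Deviation = measured - nominal
Deviation = 1439.9 - 1435
Deviation = 4.9 mm

4.9


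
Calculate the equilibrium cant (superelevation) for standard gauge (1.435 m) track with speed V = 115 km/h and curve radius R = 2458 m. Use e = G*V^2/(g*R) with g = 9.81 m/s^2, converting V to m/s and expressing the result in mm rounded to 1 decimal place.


Convert speed: V = 115 / 3.6 = 31.9444 m/s
Apply formula: e = 1.435 * 31.9444^2 / (9.81 * 2458)
e = 1.435 * 1020.4475 / 24112.98
e = 0.060728 m = 60.7 mm

60.7


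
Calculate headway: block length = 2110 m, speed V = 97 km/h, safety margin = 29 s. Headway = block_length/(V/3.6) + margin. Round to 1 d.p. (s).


V = 97 / 3.6 = 26.9444 m/s
Block traversal time = 2110 / 26.9444 = 78.3093 s
Headway = 78.3093 + 29
Headway = 107.3 s

107.3


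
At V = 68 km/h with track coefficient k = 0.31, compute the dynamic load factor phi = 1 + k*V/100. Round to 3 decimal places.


phi = 1 + k * V / 100
phi = 1 + 0.31 * 68 / 100
phi = 1 + 0.2108
phi = 1.211

1.211


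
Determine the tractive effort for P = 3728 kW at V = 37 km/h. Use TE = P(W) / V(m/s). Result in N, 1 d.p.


Convert: P = 3728 kW = 3728000 W
V = 37 / 3.6 = 10.2778 m/s
TE = 3728000 / 10.2778
TE = 362724.3 N

362724.3


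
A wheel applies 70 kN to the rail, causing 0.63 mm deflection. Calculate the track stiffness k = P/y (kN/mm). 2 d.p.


Track stiffness k = P / y
k = 70 / 0.63
k = 111.11 kN/mm

111.11


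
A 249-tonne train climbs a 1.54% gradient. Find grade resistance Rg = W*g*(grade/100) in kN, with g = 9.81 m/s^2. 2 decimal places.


Rg = W * 9.81 * grade / 100
Rg = 249 * 9.81 * 1.54 / 100
Rg = 2442.69 * 0.0154
Rg = 37.62 kN

37.62


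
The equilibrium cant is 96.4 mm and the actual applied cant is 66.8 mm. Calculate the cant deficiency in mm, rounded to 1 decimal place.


Cant deficiency = equilibrium cant - actual cant
CD = 96.4 - 66.8
CD = 29.6 mm

29.6


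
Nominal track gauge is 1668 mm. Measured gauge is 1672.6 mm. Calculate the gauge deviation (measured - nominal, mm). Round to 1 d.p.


Deviation = measured - nominal
Deviation = 1672.6 - 1668
Deviation = 4.6 mm

4.6


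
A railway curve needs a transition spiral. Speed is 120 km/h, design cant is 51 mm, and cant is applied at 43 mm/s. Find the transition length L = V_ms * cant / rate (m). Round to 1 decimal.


Convert speed: V = 120 / 3.6 = 33.3333 m/s
L = 33.3333 * 51 / 43
L = 1700.0 / 43
L = 39.5 m

39.5


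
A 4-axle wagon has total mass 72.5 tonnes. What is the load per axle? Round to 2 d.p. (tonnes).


Load per axle = total weight / number of axles
Load = 72.5 / 4
Load = 18.13 tonnes

18.13


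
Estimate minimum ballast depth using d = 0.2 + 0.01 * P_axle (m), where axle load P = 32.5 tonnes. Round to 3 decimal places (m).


d = 0.2 + 0.01 * 32.5
d = 0.2 + 0.325
d = 0.525 m

0.525


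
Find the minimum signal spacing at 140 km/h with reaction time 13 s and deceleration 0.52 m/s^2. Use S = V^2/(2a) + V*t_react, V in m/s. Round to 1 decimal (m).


V = 140 / 3.6 = 38.8889 m/s
Braking distance = 38.8889^2 / (2*0.52) = 1454.1785 m
Sighting distance = 38.8889 * 13 = 505.5556 m
S = 1454.1785 + 505.5556 = 1959.7 m

1959.7


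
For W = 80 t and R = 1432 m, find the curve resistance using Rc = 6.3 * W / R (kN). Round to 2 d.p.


Rc = 6.3 * W / R
Rc = 6.3 * 80 / 1432
Rc = 504.0 / 1432
Rc = 0.35 kN

0.35


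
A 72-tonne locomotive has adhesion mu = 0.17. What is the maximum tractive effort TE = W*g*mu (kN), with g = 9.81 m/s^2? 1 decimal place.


TE_max = W * g * mu
TE_max = 72 * 9.81 * 0.17
TE_max = 706.32 * 0.17
TE_max = 120.1 kN

120.1


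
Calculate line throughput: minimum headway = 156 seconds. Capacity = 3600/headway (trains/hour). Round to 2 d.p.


Capacity = 3600 / headway
Capacity = 3600 / 156
Capacity = 23.08 trains/hour

23.08


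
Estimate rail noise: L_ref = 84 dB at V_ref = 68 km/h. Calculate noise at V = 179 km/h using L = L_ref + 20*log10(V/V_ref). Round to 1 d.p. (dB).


V/V_ref = 179 / 68 = 2.632353
log10(2.632353) = 0.420344
20 * 0.420344 = 8.4069
L = 84 + 8.4069 = 92.4 dB

92.4


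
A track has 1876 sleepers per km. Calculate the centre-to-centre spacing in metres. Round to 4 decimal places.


Spacing = 1000 m / number of sleepers
Spacing = 1000 / 1876
Spacing = 0.5330 m

0.5330


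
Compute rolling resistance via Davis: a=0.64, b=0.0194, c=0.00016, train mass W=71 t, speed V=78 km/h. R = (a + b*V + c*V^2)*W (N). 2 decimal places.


b*V = 0.0194 * 78 = 1.5132
c*V^2 = 0.00016 * 6084 = 0.97344
R_per_t = 0.64 + 1.5132 + 0.97344 = 3.12664 N/t
R_total = 3.12664 * 71 = 221.99 N

221.99


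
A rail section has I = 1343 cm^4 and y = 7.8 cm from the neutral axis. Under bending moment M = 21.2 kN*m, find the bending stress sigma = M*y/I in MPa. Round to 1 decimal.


Convert units:
M = 21.2 kN*m = 21200000 N*mm
y = 7.8 cm = 78 mm
I = 1343 cm^4 = 13430000 mm^4
sigma = 21200000 * 78 / 13430000
sigma = 123.1 MPa

123.1


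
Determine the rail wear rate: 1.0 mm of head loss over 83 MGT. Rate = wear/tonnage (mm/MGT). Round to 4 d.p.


Wear rate = total wear / cumulative tonnage
Rate = 1.0 / 83
Rate = 0.0120 mm/MGT

0.0120


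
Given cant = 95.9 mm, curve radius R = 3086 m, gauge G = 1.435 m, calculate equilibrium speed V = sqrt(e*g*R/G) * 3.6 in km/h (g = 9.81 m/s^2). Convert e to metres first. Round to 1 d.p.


Convert cant: e = 95.9 mm = 0.0959 m
V_ms = sqrt(0.0959 * 9.81 * 3086 / 1.435)
V_ms = sqrt(2023.166546) = 44.9796 m/s
V = 44.9796 * 3.6 = 161.9 km/h

161.9


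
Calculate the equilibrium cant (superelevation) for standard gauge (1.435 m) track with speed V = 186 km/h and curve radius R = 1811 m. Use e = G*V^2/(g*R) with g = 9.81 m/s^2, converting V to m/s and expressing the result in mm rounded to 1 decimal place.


Convert speed: V = 186 / 3.6 = 51.6667 m/s
Apply formula: e = 1.435 * 51.6667^2 / (9.81 * 1811)
e = 1.435 * 2669.4444 / 17765.91
e = 0.215618 m = 215.6 mm

215.6


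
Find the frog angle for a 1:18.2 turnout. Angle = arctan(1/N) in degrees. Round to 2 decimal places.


1/N = 1/18.2 = 0.054945
angle = arctan(0.054945) = 0.05489 rad
angle = 0.05489 * 180/pi = 3.14 degrees

3.14


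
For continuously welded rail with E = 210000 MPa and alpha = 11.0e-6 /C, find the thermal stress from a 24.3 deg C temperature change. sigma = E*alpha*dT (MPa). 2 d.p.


sigma = E * alpha * dT
sigma = 210000 * 11.0e-6 * 24.3
sigma = 2.31 * 24.3
sigma = 56.13 MPa

56.13


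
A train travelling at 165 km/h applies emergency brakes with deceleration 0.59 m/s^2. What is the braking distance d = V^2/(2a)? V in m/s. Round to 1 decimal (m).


Convert speed: V = 165 / 3.6 = 45.8333 m/s
V^2 = 2100.6944
d = 2100.6944 / (2 * 0.59)
d = 2100.6944 / 1.18
d = 1780.2 m

1780.2


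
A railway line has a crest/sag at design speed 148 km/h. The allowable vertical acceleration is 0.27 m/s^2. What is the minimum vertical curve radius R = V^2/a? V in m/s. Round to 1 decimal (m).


Convert speed: V = 148 / 3.6 = 41.1111 m/s
V^2 = 1690.1235 m^2/s^2
R_v = 1690.1235 / 0.27
R_v = 6259.7 m

6259.7


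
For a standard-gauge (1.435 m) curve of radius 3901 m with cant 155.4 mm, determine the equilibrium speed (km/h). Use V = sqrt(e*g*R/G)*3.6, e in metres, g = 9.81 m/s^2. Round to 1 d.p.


Convert cant: e = 155.4 mm = 0.1554 m
V_ms = sqrt(0.1554 * 9.81 * 3901 / 1.435)
V_ms = sqrt(4144.232107) = 64.3757 m/s
V = 64.3757 * 3.6 = 231.8 km/h

231.8


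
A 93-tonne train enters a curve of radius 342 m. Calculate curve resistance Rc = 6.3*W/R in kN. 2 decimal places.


Rc = 6.3 * W / R
Rc = 6.3 * 93 / 342
Rc = 585.9 / 342
Rc = 1.71 kN

1.71


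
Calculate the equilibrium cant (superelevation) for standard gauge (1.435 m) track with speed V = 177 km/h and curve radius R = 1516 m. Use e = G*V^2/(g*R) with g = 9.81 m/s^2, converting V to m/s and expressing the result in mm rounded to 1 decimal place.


Convert speed: V = 177 / 3.6 = 49.1667 m/s
Apply formula: e = 1.435 * 49.1667^2 / (9.81 * 1516)
e = 1.435 * 2417.3611 / 14871.96
e = 0.233252 m = 233.3 mm

233.3


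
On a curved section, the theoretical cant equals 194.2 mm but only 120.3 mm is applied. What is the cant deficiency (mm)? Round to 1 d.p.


Cant deficiency = equilibrium cant - actual cant
CD = 194.2 - 120.3
CD = 73.9 mm

73.9


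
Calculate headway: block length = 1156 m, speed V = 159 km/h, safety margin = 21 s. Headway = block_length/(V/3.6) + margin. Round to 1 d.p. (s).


V = 159 / 3.6 = 44.1667 m/s
Block traversal time = 1156 / 44.1667 = 26.1736 s
Headway = 26.1736 + 21
Headway = 47.2 s

47.2


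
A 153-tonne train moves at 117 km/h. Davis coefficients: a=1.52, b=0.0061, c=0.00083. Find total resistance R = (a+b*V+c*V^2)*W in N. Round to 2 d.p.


b*V = 0.0061 * 117 = 0.7137
c*V^2 = 0.00083 * 13689 = 11.36187
R_per_t = 1.52 + 0.7137 + 11.36187 = 13.59557 N/t
R_total = 13.59557 * 153 = 2080.12 N

2080.12


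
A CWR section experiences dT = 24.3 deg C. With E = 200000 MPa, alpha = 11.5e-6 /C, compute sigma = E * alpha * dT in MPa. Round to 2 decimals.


sigma = E * alpha * dT
sigma = 200000 * 11.5e-6 * 24.3
sigma = 2.3 * 24.3
sigma = 55.89 MPa

55.89


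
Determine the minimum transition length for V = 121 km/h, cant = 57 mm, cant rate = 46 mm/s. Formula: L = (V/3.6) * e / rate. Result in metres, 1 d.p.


Convert speed: V = 121 / 3.6 = 33.6111 m/s
L = 33.6111 * 57 / 46
L = 1915.8333 / 46
L = 41.6 m

41.6


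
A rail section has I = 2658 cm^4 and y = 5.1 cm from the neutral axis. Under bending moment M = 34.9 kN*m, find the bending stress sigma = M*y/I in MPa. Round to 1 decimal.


Convert units:
M = 34.9 kN*m = 34900000 N*mm
y = 5.1 cm = 51 mm
I = 2658 cm^4 = 26580000 mm^4
sigma = 34900000 * 51 / 26580000
sigma = 67.0 MPa

67.0


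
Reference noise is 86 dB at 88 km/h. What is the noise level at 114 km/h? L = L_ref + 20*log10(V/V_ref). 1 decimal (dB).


V/V_ref = 114 / 88 = 1.295455
log10(1.295455) = 0.112422
20 * 0.112422 = 2.2484
L = 86 + 2.2484 = 88.2 dB

88.2


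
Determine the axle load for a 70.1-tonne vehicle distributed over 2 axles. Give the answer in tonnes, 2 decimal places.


Load per axle = total weight / number of axles
Load = 70.1 / 2
Load = 35.05 tonnes

35.05


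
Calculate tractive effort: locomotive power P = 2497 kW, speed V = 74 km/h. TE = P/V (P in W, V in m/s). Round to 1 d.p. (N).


Convert: P = 2497 kW = 2497000 W
V = 74 / 3.6 = 20.5556 m/s
TE = 2497000 / 20.5556
TE = 121475.7 N

121475.7


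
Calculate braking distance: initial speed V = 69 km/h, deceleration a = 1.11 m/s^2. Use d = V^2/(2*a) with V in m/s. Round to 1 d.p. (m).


Convert speed: V = 69 / 3.6 = 19.1667 m/s
V^2 = 367.3611
d = 367.3611 / (2 * 1.11)
d = 367.3611 / 2.22
d = 165.5 m

165.5


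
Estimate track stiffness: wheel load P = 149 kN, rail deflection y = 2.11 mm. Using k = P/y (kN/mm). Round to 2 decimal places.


Track stiffness k = P / y
k = 149 / 2.11
k = 70.62 kN/mm

70.62


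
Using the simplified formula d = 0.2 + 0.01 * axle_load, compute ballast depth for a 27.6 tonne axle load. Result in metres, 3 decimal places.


d = 0.2 + 0.01 * 27.6
d = 0.2 + 0.276
d = 0.476 m

0.476


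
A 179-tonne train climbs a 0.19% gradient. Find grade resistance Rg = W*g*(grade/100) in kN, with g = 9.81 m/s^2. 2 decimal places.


Rg = W * 9.81 * grade / 100
Rg = 179 * 9.81 * 0.19 / 100
Rg = 1755.99 * 0.0019
Rg = 3.34 kN

3.34


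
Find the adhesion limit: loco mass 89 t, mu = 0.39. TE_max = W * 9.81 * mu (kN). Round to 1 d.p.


TE_max = W * g * mu
TE_max = 89 * 9.81 * 0.39
TE_max = 873.09 * 0.39
TE_max = 340.5 kN

340.5


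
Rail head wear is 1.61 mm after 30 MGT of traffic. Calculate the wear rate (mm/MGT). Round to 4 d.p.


Wear rate = total wear / cumulative tonnage
Rate = 1.61 / 30
Rate = 0.0537 mm/MGT

0.0537


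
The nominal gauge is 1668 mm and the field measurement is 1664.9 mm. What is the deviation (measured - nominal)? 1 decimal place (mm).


Deviation = measured - nominal
Deviation = 1664.9 - 1668
Deviation = -3.1 mm

-3.1


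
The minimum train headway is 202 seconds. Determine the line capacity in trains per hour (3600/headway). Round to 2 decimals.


Capacity = 3600 / headway
Capacity = 3600 / 202
Capacity = 17.82 trains/hour

17.82


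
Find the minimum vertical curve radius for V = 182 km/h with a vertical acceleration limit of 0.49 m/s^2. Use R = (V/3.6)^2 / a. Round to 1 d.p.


Convert speed: V = 182 / 3.6 = 50.5556 m/s
V^2 = 2555.8642 m^2/s^2
R_v = 2555.8642 / 0.49
R_v = 5216.0 m

5216.0


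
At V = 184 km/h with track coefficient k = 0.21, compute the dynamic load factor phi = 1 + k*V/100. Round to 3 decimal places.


phi = 1 + k * V / 100
phi = 1 + 0.21 * 184 / 100
phi = 1 + 0.3864
phi = 1.386

1.386


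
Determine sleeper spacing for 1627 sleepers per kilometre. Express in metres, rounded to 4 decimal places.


Spacing = 1000 m / number of sleepers
Spacing = 1000 / 1627
Spacing = 0.6146 m

0.6146


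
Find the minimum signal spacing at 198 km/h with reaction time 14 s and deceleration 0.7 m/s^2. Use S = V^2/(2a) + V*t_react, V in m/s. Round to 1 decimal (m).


V = 198 / 3.6 = 55.0 m/s
Braking distance = 55.0^2 / (2*0.7) = 2160.7143 m
Sighting distance = 55.0 * 14 = 770.0 m
S = 2160.7143 + 770.0 = 2930.7 m

2930.7


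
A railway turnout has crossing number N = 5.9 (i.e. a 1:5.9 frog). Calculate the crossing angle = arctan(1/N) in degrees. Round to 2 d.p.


1/N = 1/5.9 = 0.169492
angle = arctan(0.169492) = 0.167896 rad
angle = 0.167896 * 180/pi = 9.62 degrees

9.62


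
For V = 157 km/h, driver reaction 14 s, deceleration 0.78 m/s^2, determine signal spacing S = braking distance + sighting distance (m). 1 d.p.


V = 157 / 3.6 = 43.6111 m/s
Braking distance = 43.6111^2 / (2*0.78) = 1219.1853 m
Sighting distance = 43.6111 * 14 = 610.5556 m
S = 1219.1853 + 610.5556 = 1829.7 m

1829.7


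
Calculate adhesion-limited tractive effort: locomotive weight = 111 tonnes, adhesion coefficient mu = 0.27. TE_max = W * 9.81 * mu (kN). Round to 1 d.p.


TE_max = W * g * mu
TE_max = 111 * 9.81 * 0.27
TE_max = 1088.91 * 0.27
TE_max = 294.0 kN

294.0


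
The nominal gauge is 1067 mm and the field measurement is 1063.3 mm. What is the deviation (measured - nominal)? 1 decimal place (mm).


Deviation = measured - nominal
Deviation = 1063.3 - 1067
Deviation = -3.7 mm

-3.7


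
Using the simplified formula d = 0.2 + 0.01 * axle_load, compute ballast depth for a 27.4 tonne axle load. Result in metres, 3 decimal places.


d = 0.2 + 0.01 * 27.4
d = 0.2 + 0.274
d = 0.474 m

0.474


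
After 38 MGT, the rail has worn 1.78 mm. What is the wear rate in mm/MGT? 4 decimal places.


Wear rate = total wear / cumulative tonnage
Rate = 1.78 / 38
Rate = 0.0468 mm/MGT

0.0468


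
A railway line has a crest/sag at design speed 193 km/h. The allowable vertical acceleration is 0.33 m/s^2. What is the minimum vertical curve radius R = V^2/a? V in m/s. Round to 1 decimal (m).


Convert speed: V = 193 / 3.6 = 53.6111 m/s
V^2 = 2874.1512 m^2/s^2
R_v = 2874.1512 / 0.33
R_v = 8709.5 m

8709.5


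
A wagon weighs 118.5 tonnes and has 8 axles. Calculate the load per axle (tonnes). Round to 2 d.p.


Load per axle = total weight / number of axles
Load = 118.5 / 8
Load = 14.81 tonnes

14.81


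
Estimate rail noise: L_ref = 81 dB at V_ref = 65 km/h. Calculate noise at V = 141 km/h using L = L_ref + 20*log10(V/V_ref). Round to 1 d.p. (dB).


V/V_ref = 141 / 65 = 2.169231
log10(2.169231) = 0.336306
20 * 0.336306 = 6.7261
L = 81 + 6.7261 = 87.7 dB

87.7


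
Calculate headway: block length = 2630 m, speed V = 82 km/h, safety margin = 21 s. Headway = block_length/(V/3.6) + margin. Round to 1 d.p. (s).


V = 82 / 3.6 = 22.7778 m/s
Block traversal time = 2630 / 22.7778 = 115.4634 s
Headway = 115.4634 + 21
Headway = 136.5 s

136.5


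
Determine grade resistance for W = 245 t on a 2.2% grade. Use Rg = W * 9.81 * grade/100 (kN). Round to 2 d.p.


Rg = W * 9.81 * grade / 100
Rg = 245 * 9.81 * 2.2 / 100
Rg = 2403.45 * 0.022
Rg = 52.88 kN

52.88


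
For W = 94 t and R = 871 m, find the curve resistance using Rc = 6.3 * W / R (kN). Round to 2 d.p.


Rc = 6.3 * W / R
Rc = 6.3 * 94 / 871
Rc = 592.2 / 871
Rc = 0.68 kN

0.68


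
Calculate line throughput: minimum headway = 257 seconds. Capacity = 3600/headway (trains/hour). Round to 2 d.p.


Capacity = 3600 / headway
Capacity = 3600 / 257
Capacity = 14.01 trains/hour

14.01


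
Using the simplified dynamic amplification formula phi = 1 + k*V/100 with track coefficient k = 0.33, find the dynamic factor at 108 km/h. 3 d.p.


phi = 1 + k * V / 100
phi = 1 + 0.33 * 108 / 100
phi = 1 + 0.3564
phi = 1.356

1.356


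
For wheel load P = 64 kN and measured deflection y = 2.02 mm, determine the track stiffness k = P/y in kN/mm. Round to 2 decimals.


Track stiffness k = P / y
k = 64 / 2.02
k = 31.68 kN/mm

31.68


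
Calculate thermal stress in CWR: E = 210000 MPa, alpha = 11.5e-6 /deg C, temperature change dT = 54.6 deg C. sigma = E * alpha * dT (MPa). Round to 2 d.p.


sigma = E * alpha * dT
sigma = 210000 * 11.5e-6 * 54.6
sigma = 2.415 * 54.6
sigma = 131.86 MPa

131.86


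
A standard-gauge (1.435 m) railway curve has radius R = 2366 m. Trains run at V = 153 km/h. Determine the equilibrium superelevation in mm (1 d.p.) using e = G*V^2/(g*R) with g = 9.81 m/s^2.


Convert speed: V = 153 / 3.6 = 42.5 m/s
Apply formula: e = 1.435 * 42.5^2 / (9.81 * 2366)
e = 1.435 * 1806.25 / 23210.46
e = 0.111672 m = 111.7 mm

111.7


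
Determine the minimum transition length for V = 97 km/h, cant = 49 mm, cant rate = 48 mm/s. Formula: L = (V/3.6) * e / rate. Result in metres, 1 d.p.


Convert speed: V = 97 / 3.6 = 26.9444 m/s
L = 26.9444 * 49 / 48
L = 1320.2778 / 48
L = 27.5 m

27.5


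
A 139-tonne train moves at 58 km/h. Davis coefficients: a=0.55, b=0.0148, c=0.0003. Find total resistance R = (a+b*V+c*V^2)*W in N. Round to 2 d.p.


b*V = 0.0148 * 58 = 0.8584
c*V^2 = 0.0003 * 3364 = 1.0092
R_per_t = 0.55 + 0.8584 + 1.0092 = 2.4176 N/t
R_total = 2.4176 * 139 = 336.05 N

336.05


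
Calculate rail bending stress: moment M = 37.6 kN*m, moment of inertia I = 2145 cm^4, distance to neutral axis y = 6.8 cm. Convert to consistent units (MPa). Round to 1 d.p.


Convert units:
M = 37.6 kN*m = 37600000 N*mm
y = 6.8 cm = 68 mm
I = 2145 cm^4 = 21450000 mm^4
sigma = 37600000 * 68 / 21450000
sigma = 119.2 MPa

119.2


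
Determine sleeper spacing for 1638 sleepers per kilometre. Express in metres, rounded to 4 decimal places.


Spacing = 1000 m / number of sleepers
Spacing = 1000 / 1638
Spacing = 0.6105 m

0.6105


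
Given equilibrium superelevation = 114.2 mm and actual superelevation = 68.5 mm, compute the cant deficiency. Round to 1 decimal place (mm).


Cant deficiency = equilibrium cant - actual cant
CD = 114.2 - 68.5
CD = 45.7 mm

45.7


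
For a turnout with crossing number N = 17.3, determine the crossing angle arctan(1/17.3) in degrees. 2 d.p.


1/N = 1/17.3 = 0.057803
angle = arctan(0.057803) = 0.057739 rad
angle = 0.057739 * 180/pi = 3.31 degrees

3.31


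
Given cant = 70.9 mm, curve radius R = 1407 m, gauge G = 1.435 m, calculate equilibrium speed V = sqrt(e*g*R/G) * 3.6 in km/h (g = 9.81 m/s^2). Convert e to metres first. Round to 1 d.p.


Convert cant: e = 70.9 mm = 0.0709 m
V_ms = sqrt(0.0709 * 9.81 * 1407 / 1.435)
V_ms = sqrt(681.957702) = 26.1143 m/s
V = 26.1143 * 3.6 = 94.0 km/h

94.0


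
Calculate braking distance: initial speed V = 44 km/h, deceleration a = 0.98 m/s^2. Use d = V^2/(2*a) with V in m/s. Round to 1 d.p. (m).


Convert speed: V = 44 / 3.6 = 12.2222 m/s
V^2 = 149.3827
d = 149.3827 / (2 * 0.98)
d = 149.3827 / 1.96
d = 76.2 m

76.2


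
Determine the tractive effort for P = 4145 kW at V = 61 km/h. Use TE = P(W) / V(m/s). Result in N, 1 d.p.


Convert: P = 4145 kW = 4145000 W
V = 61 / 3.6 = 16.9444 m/s
TE = 4145000 / 16.9444
TE = 244623.0 N

244623.0


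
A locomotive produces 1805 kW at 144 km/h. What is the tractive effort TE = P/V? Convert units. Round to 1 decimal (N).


Convert: P = 1805 kW = 1805000 W
V = 144 / 3.6 = 40.0 m/s
TE = 1805000 / 40.0
TE = 45125.0 N

45125.0


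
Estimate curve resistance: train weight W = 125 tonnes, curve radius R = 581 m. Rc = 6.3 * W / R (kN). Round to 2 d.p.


Rc = 6.3 * W / R
Rc = 6.3 * 125 / 581
Rc = 787.5 / 581
Rc = 1.36 kN

1.36


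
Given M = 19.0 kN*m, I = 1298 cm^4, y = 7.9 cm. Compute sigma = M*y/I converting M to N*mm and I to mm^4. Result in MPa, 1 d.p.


Convert units:
M = 19.0 kN*m = 19000000 N*mm
y = 7.9 cm = 79 mm
I = 1298 cm^4 = 12980000 mm^4
sigma = 19000000 * 79 / 12980000
sigma = 115.6 MPa

115.6


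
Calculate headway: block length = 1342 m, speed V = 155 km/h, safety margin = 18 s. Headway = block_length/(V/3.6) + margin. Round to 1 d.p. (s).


V = 155 / 3.6 = 43.0556 m/s
Block traversal time = 1342 / 43.0556 = 31.169 s
Headway = 31.169 + 18
Headway = 49.2 s

49.2
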